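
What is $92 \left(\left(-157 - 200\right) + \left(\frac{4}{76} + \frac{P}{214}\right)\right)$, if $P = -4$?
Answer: $- \frac{66765504}{2033} \approx -32841.0$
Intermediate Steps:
$92 \left(\left(-157 - 200\right) + \left(\frac{4}{76} + \frac{P}{214}\right)\right) = 92 \left(\left(-157 - 200\right) + \left(\frac{4}{76} - \frac{4}{214}\right)\right) = 92 \left(\left(-157 - 200\right) + \left(4 \cdot \frac{1}{76} - \frac{2}{107}\right)\right) = 92 \left(-357 + \left(\frac{1}{19} - \frac{2}{107}\right)\right) = 92 \left(-357 + \frac{69}{2033}\right) = 92 \left(- \frac{725712}{2033}\right) = - \frac{66765504}{2033}$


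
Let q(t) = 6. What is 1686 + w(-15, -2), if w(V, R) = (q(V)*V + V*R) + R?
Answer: 1624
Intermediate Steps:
w(V, R) = R + 6*V + R*V (w(V, R) = (6*V + V*R) + R = (6*V + R*V) + R = R + 6*V + R*V)
1686 + w(-15, -2) = 1686 + (-2 + 6*(-15) - 2*(-15)) = 1686 + (-2 - 90 + 30) = 1686 - 62 = 1624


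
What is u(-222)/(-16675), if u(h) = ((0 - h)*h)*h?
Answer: -10941048/16675 ≈ -656.13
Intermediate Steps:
u(h) = -h**3 (u(h) = ((-h)*h)*h = (-h**2)*h = -h**3)
u(-222)/(-16675) = -1*(-222)**3/(-16675) = -1*(-10941048)*(-1/16675) = 10941048*(-1/16675) = -10941048/16675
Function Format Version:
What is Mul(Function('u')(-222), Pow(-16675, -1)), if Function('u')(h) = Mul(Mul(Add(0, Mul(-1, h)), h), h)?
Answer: Rational(-10941048, 16675) ≈ -656.13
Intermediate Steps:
Function('u')(h) = Mul(-1, Pow(h, 3)) (Function('u')(h) = Mul(Mul(Mul(-1, h), h), h) = Mul(Mul(-1, Pow(h, 2)), h) = Mul(-1, Pow(h, 3)))
Mul(Function('u')(-222), Pow(-16675, -1)) = Mul(Mul(-1, Pow(-222, 3)), Pow(-16675, -1)) = Mul(Mul(-1, -10941048), Rational(-1, 16675)) = Mul(10941048, Rational(-1, 16675)) = Rational(-10941048, 16675)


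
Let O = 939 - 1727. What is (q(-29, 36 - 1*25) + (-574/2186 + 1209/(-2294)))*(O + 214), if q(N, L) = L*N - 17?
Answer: 7817942279/40441 ≈ 1.9332e+5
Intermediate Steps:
O = -788
q(N, L) = -17 + L*N
(q(-29, 36 - 1*25) + (-574/2186 + 1209/(-2294)))*(O + 214) = ((-17 + (36 - 1*25)*(-29)) + (-574/2186 + 1209/(-2294)))*(-788 + 214) = ((-17 + (36 - 25)*(-29)) + (-574*1/2186 + 1209*(-1/2294)))*(-574) = ((-17 + 11*(-29)) + (-287/1093 - 39/74))*(-574) = ((-17 - 319) - 63865/80882)*(-574) = (-336 - 63865/80882)*(-574) = -27240217/80882*(-574) = 7817942279/40441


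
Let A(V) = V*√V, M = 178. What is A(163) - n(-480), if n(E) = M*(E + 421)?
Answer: 10502 + 163*√163 ≈ 12583.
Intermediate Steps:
A(V) = V^(3/2)
n(E) = 74938 + 178*E (n(E) = 178*(E + 421) = 178*(421 + E) = 74938 + 178*E)
A(163) - n(-480) = 163^(3/2) - (74938 + 178*(-480)) = 163*√163 - (74938 - 85440) = 163*√163 - 1*(-10502) = 163*√163 + 10502 = 10502 + 163*√163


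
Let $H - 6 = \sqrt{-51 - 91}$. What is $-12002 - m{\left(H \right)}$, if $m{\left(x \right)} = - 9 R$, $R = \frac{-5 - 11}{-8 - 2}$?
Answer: $- \frac{59938}{5} \approx -11988.0$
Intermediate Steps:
$R = \frac{8}{5}$ ($R = - \frac{16}{-10} = \left(-16\right) \left(- \frac{1}{10}\right) = \frac{8}{5} \approx 1.6$)
$H = 6 + i \sqrt{142}$ ($H = 6 + \sqrt{-51 - 91} = 6 + \sqrt{-142} = 6 + i \sqrt{142} \approx 6.0 + 11.916 i$)
$m{\left(x \right)} = - \frac{72}{5}$ ($m{\left(x \right)} = \left(-9\right) \frac{8}{5} = - \frac{72}{5}$)
$-12002 - m{\left(H \right)} = -12002 - - \frac{72}{5} = -12002 + \frac{72}{5} = - \frac{59938}{5}$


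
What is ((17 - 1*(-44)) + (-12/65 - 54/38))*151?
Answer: 11076152/1235 ≈ 8968.5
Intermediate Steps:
((17 - 1*(-44)) + (-12/65 - 54/38))*151 = ((17 + 44) + (-12*1/65 - 54*1/38))*151 = (61 + (-12/65 - 27/19))*151 = (61 - 1983/1235)*151 = (73352/1235)*151 = 11076152/1235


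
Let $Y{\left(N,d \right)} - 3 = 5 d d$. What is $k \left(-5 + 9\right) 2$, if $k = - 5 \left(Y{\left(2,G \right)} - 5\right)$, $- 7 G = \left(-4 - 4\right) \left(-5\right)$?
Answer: $- \frac{316080}{49} \approx -6450.6$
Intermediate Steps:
$G = - \frac{40}{7}$ ($G = - \frac{\left(-4 - 4\right) \left(-5\right)}{7} = - \frac{\left(-8\right) \left(-5\right)}{7} = \left(- \frac{1}{7}\right) 40 = - \frac{40}{7} \approx -5.7143$)
$Y{\left(N,d \right)} = 3 + 5 d^{2}$ ($Y{\left(N,d \right)} = 3 + 5 d d = 3 + 5 d^{2}$)
$k = - \frac{39510}{49}$ ($k = - 5 \left(\left(3 + 5 \left(- \frac{40}{7}\right)^{2}\right) - 5\right) = - 5 \left(\left(3 + 5 \cdot \frac{1600}{49}\right) - 5\right) = - 5 \left(\left(3 + \frac{8000}{49}\right) - 5\right) = - 5 \left(\frac{8147}{49} - 5\right) = \left(-5\right) \frac{7902}{49} = - \frac{39510}{49} \approx -806.33$)
$k \left(-5 + 9\right) 2 = - \frac{39510 \left(-5 + 9\right) 2}{49} = - \frac{39510 \cdot 4 \cdot 2}{49} = \left(- \frac{39510}{49}\right) 8 = - \frac{316080}{49}$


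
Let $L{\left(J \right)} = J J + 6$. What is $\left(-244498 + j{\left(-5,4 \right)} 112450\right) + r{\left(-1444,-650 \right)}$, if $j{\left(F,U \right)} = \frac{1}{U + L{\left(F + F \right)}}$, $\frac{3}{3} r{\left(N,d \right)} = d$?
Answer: $- \frac{2685383}{11} \approx -2.4413 \cdot 10^{5}$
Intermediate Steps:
$r{\left(N,d \right)} = d$
$L{\left(J \right)} = 6 + J^{2}$ ($L{\left(J \right)} = J^{2} + 6 = 6 + J^{2}$)
$j{\left(F,U \right)} = \frac{1}{6 + U + 4 F^{2}}$ ($j{\left(F,U \right)} = \frac{1}{U + \left(6 + \left(F + F\right)^{2}\right)} = \frac{1}{U + \left(6 + \left(2 F\right)^{2}\right)} = \frac{1}{U + \left(6 + 4 F^{2}\right)} = \frac{1}{6 + U + 4 F^{2}}$)
$\left(-244498 + j{\left(-5,4 \right)} 112450\right) + r{\left(-1444,-650 \right)} = \left(-244498 + \frac{1}{6 + 4 + 4 \left(-5\right)^{2}} \cdot 112450\right) - 650 = \left(-244498 + \frac{1}{6 + 4 + 4 \cdot 25} \cdot 112450\right) - 650 = \left(-244498 + \frac{1}{6 + 4 + 100} \cdot 112450\right) - 650 = \left(-244498 + \frac{1}{110} \cdot 112450\right) - 650 = \left(-244498 + \frac{11245}{11}\right) - 650 = - \frac{2678233}{11} - 650 = - \frac{2685383}{11}$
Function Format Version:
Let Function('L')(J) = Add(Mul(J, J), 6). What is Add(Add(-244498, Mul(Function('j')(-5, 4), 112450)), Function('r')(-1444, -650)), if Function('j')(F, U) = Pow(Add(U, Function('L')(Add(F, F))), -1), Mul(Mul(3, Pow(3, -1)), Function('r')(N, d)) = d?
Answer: Rational(-2685383, 11) ≈ -2.4413e+5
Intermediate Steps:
Function('r')(N, d) = d
Function('L')(J) = Add(6, Pow(J, 2)) (Function('L')(J) = Add(Pow(J, 2), 6) = Add(6, Pow(J, 2)))
Function('j')(F, U) = Pow(Add(6, U, Mul(4, Pow(F, 2))), -1) (Function('j')(F, U) = Pow(Add(U, Add(6, Pow(Add(F, F), 2))), -1) = Pow(Add(U, Add(6, Pow(Mul(2, F), 2))), -1) = Pow(Add(U, Add(6, Mul(4, Pow(F, 2)))), -1) = Pow(Add(6, U, Mul(4, Pow(F, 2))), -1))
Add(Add(-244498, Mul(Function('j')(-5, 4), 112450)), Function('r')(-1444, -650)) = Add(Add(-244498, Mul(Pow(Add(6, 4, Mul(4, Pow(-5, 2))), -1), 112450)), -650) = Add(Add(-244498, Mul(Pow(Add(6, 4, Mul(4, 25)), -1), 112450)), -650) = Add(Add(-244498, Mul(Pow(Add(6, 4, 100), -1), 112450)), -650) = Add(Add(-244498, Mul(Pow(110, -1), 112450)), -650) = Add(Add(-244498, Mul(Rational(1, 110), 112450)), -650) = Add(Add(-244498, Rational(11245, 11)), -650) = Add(Rational(-2678233, 11), -650) = Rational(-2685383, 11)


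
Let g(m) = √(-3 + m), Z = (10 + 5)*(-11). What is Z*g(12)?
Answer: -495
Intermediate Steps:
Z = -165 (Z = 15*(-11) = -165)
Z*g(12) = -165*√(-3 + 12) = -165*√9 = -165*3 = -495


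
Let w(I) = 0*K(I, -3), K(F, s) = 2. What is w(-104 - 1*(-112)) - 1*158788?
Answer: -158788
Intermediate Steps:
w(I) = 0 (w(I) = 0*2 = 0)
w(-104 - 1*(-112)) - 1*158788 = 0 - 1*158788 = 0 - 158788 = -158788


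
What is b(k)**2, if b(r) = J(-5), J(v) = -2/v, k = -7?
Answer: 4/25 ≈ 0.16000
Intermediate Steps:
b(r) = 2/5 (b(r) = -2/(-5) = -2*(-1/5) = 2/5)
b(k)**2 = (2/5)**2 = 4/25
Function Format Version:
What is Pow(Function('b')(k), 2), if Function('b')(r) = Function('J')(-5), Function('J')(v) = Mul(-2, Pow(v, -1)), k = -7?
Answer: Rational(4, 25) ≈ 0.16000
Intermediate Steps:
Function('b')(r) = Rational(2, 5) (Function('b')(r) = Mul(-2, Pow(-5, -1)) = Mul(-2, Rational(-1, 5)) = Rational(2, 5))
Pow(Function('b')(k), 2) = Pow(Rational(2, 5), 2) = Rational(4, 25)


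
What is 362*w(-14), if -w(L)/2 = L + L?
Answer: 20272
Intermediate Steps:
w(L) = -4*L (w(L) = -2*(L + L) = -4*L)
362*w(-14) = 362*(-4*(-14)) = 362*56 = 20272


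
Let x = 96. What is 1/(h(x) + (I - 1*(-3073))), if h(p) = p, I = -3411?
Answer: -1/242 ≈ -0.0041322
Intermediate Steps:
1/(h(x) + (I - 1*(-3073))) = 1/(96 + (-3411 - 1*(-3073))) = 1/(96 + (-3411 + 3073)) = 1/(96 - 338) = 1/(-242) = -1/242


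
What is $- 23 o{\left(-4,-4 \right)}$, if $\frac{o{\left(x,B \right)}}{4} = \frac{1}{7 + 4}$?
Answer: $- \frac{92}{11} \approx -8.3636$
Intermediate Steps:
$o{\left(x,B \right)} = \frac{4}{11}$ ($o{\left(x,B \right)} = \frac{4}{7 + 4} = \frac{4}{11}$)
$- 23 o{\left(-4,-4 \right)} = \left(-23\right) \frac{4}{11} = - \frac{92}{11}$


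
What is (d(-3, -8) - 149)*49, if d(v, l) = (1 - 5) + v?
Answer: -7644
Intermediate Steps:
d(v, l) = -4 + v
(d(-3, -8) - 149)*49 = ((-4 - 3) - 149)*49 = (-7 - 149)*49 = -156*49 = -7644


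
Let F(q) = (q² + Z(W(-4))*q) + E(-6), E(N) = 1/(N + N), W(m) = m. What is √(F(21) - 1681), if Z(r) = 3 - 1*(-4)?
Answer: I*√39351/6 ≈ 33.062*I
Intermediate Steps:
E(N) = 1/(2*N)
Z(r) = 7 (Z(r) = 3 + 4 = 7)
F(q) = -1/12 + q² + 7*q (F(q) = (q² + 7*q) + (½)/(-6) = (q² + 7*q) + (½)*(-⅙) = (q² + 7*q) - 1/12 = -1/12 + q² + 7*q)
√(F(21) - 1681) = √((-1/12 + 21² + 7*21) - 1681) = √((-1/12 + 441 + 147) - 1681) = √(7055/12 - 1681) = √(-13117/12) = I*√39351/6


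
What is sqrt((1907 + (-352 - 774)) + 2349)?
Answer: sqrt(3130) ≈ 55.946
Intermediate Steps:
sqrt((1907 + (-352 - 774)) + 2349) = sqrt((1907 - 1126) + 2349) = sqrt(781 + 2349) = sqrt(3130)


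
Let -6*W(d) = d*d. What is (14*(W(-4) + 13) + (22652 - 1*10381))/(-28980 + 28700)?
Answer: -5321/120 ≈ -44.342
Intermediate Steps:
W(d) = -d**2/6 (W(d) = -d*d/6 = -d**2/6)
(14*(W(-4) + 13) + (22652 - 1*10381))/(-28980 + 28700) = (14*(-1/6*(-4)**2 + 13) + (22652 - 1*10381))/(-28980 + 28700) = (14*(-1/6*16 + 13) + (22652 - 10381))/(-280) = (14*(-8/3 + 13) + 12271)*(-1/280) = (14*(31/3) + 12271)*(-1/280) = (434/3 + 12271)*(-1/280) = (37247/3)*(-1/280) = -5321/120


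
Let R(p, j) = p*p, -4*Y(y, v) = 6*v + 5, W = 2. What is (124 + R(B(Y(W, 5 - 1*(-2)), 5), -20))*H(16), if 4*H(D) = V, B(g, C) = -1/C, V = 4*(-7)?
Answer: -21707/25 ≈ -868.28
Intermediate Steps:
Y(y, v) = -5/4 - 3*v/2 (Y(y, v) = -(6*v + 5)/4 = -(5 + 6*v)/4 = -5/4 - 3*v/2)
V = -28
H(D) = -7 (H(D) = (1/4)*(-28) = -7)
R(p, j) = p**2
(124 + R(B(Y(W, 5 - 1*(-2)), 5), -20))*H(16) = (124 + (-1/5)**2)*(-7) = (124 + 1/25)*(-7) = (3101/25)*(-7) = -21707/25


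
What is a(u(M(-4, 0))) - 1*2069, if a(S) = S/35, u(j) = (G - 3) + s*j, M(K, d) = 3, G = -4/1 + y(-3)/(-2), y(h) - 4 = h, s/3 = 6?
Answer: -144737/70 ≈ -2067.7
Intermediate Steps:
s = 18 (s = 3*6 = 18)
y(h) = 4 + h
G = -9/2 (G = -4/1 + (4 - 3)/(-2) = -4*1 + 1*(-1/2) = -4 - 1/2 = -9/2 ≈ -4.5000)
u(j) = -15/2 + 18*j (u(j) = (-9/2 - 3) + 18*j = -15/2 + 18*j)
a(S) = S/35 (a(S) = S*(1/35) = S/35)
a(u(M(-4, 0))) - 1*2069 = (-15/2 + 18*3)/35 - 1*2069 = (-15/2 + 54)/35 - 2069 = (1/35)*(93/2) - 2069 = 93/70 - 2069 = -144737/70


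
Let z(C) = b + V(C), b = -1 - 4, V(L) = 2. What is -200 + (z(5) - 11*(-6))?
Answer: -137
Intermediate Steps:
b = -5
z(C) = -3 (z(C) = -5 + 2 = -3)
-200 + (z(5) - 11*(-6)) = -200 + (-3 - 11*(-6)) = -200 + (-3 + 66) = -200 + 63 = -137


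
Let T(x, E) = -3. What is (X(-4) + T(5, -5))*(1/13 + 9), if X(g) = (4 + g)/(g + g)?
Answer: -354/13 ≈ -27.231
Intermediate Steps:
X(g) = (4 + g)/(2*g) (X(g) = (4 + g)/((2*g)) = (4 + g)*(1/(2*g)) = (4 + g)/(2*g))
(X(-4) + T(5, -5))*(1/13 + 9) = ((½)*(4 - 4)/(-4) - 3)*(1/13 + 9) = ((½)*(-¼)*0 - 3)*(1/13 + 9) = (0 - 3)*(118/13) = -3*118/13 = -354/13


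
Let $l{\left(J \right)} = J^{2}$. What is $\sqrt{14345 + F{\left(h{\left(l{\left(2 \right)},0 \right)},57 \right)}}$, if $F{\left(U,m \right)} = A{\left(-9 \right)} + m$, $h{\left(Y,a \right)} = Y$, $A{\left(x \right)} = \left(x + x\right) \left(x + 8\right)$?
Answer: $2 \sqrt{3605} \approx 120.08$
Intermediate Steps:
$A{\left(x \right)} = 2 x \left(8 + x\right)$
$F{\left(U,m \right)} = 18 + m$ ($F{\left(U,m \right)} = 2 \left(-9\right) \left(8 - 9\right) + m = 2 \left(-9\right) \left(-1\right) + m = 18 + m$)
$\sqrt{14345 + F{\left(h{\left(l{\left(2 \right)},0 \right)},57 \right)}} = \sqrt{14345 + \left(18 + 57\right)} = \sqrt{14345 + 75} = \sqrt{14420} = 2 \sqrt{3605}$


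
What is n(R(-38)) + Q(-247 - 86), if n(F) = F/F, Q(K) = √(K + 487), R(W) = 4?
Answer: 1 + √154 ≈ 13.410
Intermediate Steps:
Q(K) = √(487 + K)
n(F) = 1
n(R(-38)) + Q(-247 - 86) = 1 + √(487 + (-247 - 86)) = 1 + √(487 - 333) = 1 + √154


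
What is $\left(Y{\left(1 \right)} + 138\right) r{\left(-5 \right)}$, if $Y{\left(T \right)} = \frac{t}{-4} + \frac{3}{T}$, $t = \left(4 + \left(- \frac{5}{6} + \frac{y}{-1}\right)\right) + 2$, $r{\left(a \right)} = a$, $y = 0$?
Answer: $- \frac{16765}{24} \approx -698.54$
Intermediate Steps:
$t = \frac{31}{6}$ ($t = \left(4 + \left(- \frac{5}{6} + \frac{0}{-1}\right)\right) + 2 = \left(4 + \left(\left(-5\right) \frac{1}{6} + 0 \left(-1\right)\right)\right) + 2 = \left(4 + \left(- \frac{5}{6} + 0\right)\right) + 2 = \left(4 - \frac{5}{6}\right) + 2 = \frac{19}{6} + 2 = \frac{31}{6} \approx 5.1667$)
$Y{\left(T \right)} = - \frac{31}{24} + \frac{3}{T}$ ($Y{\left(T \right)} = \frac{31}{6 \left(-4\right)} + \frac{3}{T} = \frac{31}{6} \left(- \frac{1}{4}\right) + \frac{3}{T} = - \frac{31}{24} + \frac{3}{T}$)
$\left(Y{\left(1 \right)} + 138\right) r{\left(-5 \right)} = \left(\left(- \frac{31}{24} + \frac{3}{1}\right) + 138\right) \left(-5\right) = \left(\left(- \frac{31}{24} + 3 \cdot 1\right) + 138\right) \left(-5\right) = \left(\left(- \frac{31}{24} + 3\right) + 138\right) \left(-5\right) = \left(\frac{41}{24} + 138\right) \left(-5\right) = \frac{3353}{24} \left(-5\right) = - \frac{16765}{24}$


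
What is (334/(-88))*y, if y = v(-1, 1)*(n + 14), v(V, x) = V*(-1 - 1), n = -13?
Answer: -167/22 ≈ -7.5909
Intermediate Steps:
v(V, x) = -2*V (v(V, x) = V*(-2) = -2*V)
y = 2 (y = (-2*(-1))*(-13 + 14) = 2*1 = 2)
(334/(-88))*y = (334/(-88))*2 = (334*(-1/88))*2 = -167/44*2 = -167/22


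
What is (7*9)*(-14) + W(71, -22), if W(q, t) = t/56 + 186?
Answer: -19499/28 ≈ -696.39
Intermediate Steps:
W(q, t) = 186 + t/56 (W(q, t) = t/56 + 186 = 186 + t/56)
(7*9)*(-14) + W(71, -22) = (7*9)*(-14) + (186 + (1/56)*(-22)) = 63*(-14) + (186 - 11/28) = -882 + 5197/28 = -19499/28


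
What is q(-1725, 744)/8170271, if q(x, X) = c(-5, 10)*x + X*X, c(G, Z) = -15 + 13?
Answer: 556986/8170271 ≈ 0.068172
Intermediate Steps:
c(G, Z) = -2
q(x, X) = X**2 - 2*x (q(x, X) = -2*x + X*X = -2*x + X**2 = X**2 - 2*x)
q(-1725, 744)/8170271 = (744**2 - 2*(-1725))/8170271 = (553536 + 3450)*(1/8170271) = 556986*(1/8170271) = 556986/8170271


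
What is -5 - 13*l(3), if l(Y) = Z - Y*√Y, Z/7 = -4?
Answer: 359 + 39*√3 ≈ 426.55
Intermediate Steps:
Z = -28 (Z = 7*(-4) = -28)
l(Y) = -28 - Y^(3/2) (l(Y) = -28 - Y*√Y = -28 - Y^(3/2))
-5 - 13*l(3) = -5 - 13*(-28 - 3^(3/2)) = -5 - 13*(-28 - 3*√3) = -5 + (364 + 39*√3) = 359 + 39*√3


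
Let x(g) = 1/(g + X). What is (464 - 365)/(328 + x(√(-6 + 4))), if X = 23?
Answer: 17244909/57142193 + 99*I*√2/57142193 ≈ 0.30179 + 2.4502e-6*I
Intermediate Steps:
x(g) = 1/(23 + g) (x(g) = 1/(g + 23) = 1/(23 + g))
(464 - 365)/(328 + x(√(-6 + 4))) = (464 - 365)/(328 + 1/(23 + √(-6 + 4))) = 99/(328 + 1/(23 + √(-2))) = 99/(328 + 1/(23 + I*√2))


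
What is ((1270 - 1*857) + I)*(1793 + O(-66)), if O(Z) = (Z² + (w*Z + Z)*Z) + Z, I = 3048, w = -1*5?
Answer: -39251201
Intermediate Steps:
w = -5
O(Z) = Z - 3*Z² (O(Z) = (Z² + (-5*Z + Z)*Z) + Z = (Z² + (-4*Z)*Z) + Z = (Z² - 4*Z²) + Z = -3*Z² + Z = Z - 3*Z²)
((1270 - 1*857) + I)*(1793 + O(-66)) = ((1270 - 1*857) + 3048)*(1793 - 66*(1 - 3*(-66))) = ((1270 - 857) + 3048)*(1793 - 66*(1 + 198)) = (413 + 3048)*(1793 - 66*199) = 3461*(1793 - 13134) = 3461*(-11341) = -39251201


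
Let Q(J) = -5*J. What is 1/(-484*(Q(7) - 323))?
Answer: 1/173272 ≈ 5.7713e-6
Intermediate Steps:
1/(-484*(Q(7) - 323)) = 1/(-484*(-5*7 - 323)) = 1/(-484*(-35 - 323)) = 1/(-484*(-358)) = 1/173272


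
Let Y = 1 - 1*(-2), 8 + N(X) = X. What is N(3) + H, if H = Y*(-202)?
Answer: -611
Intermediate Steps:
N(X) = -8 + X
Y = 3 (Y = 1 + 2 = 3)
H = -606 (H = 3*(-202) = -606)
N(3) + H = (-8 + 3) - 606 = -5 - 606 = -611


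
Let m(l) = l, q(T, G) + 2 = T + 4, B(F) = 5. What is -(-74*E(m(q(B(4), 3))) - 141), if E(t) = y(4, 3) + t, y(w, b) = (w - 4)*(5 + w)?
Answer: 659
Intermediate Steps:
y(w, b) = (-4 + w)*(5 + w)
q(T, G) = 2 + T (q(T, G) = -2 + (T + 4) = -2 + (4 + T) = 2 + T)
E(t) = t (E(t) = (-20 + 4 + 4**2) + t = (-20 + 4 + 16) + t = 0 + t = t)
-(-74*E(m(q(B(4), 3))) - 141) = -(-74*(2 + 5) - 141) = -(-74*7 - 141) = -(-518 - 141) = -1*(-659) = 659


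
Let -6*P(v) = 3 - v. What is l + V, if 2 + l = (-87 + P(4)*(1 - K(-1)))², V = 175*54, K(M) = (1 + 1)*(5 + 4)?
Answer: 630649/36 ≈ 17518.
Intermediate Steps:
P(v) = -½ + v/6 (P(v) = -(3 - v)/6 = -½ + v/6)
K(M) = 18 (K(M) = 2*9 = 18)
V = 9450
l = 290449/36 (l = -2 + (-87 + (-½ + (⅙)*4)*(1 - 1*18))² = -2 + (-87 + (-½ + ⅔)*(1 - 18))² = -2 + (-87 + (⅙)*(-17))² = -2 + (-87 - 17/6)² = -2 + (-539/6)² = -2 + 290521/36 = 290449/36 ≈ 8068.0)
l + V = 290449/36 + 9450 = 630649/36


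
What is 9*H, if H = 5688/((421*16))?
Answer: 6399/842 ≈ 7.5998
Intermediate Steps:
H = 711/842 (H = 5688/6736 = 5688*(1/6736) = 711/842 ≈ 0.84442)
9*H = 9*(711/842) = 6399/842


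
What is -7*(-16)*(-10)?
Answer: -1120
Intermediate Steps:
-7*(-16)*(-10) = 112*(-10) = -1120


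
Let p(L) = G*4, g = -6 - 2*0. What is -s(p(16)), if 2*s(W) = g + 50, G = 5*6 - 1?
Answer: -22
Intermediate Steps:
g = -6 (g = -6 + 0 = -6)
G = 29 (G = 30 - 1 = 29)
p(L) = 116 (p(L) = 29*4 = 116)
s(W) = 22 (s(W) = (-6 + 50)/2 = (1/2)*44 = 22)
-s(p(16)) = -1*22 = -22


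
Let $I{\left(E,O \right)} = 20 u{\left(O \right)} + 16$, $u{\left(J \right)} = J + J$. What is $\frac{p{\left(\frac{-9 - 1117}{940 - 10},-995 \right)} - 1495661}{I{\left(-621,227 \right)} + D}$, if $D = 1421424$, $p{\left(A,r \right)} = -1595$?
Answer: $- \frac{187157}{178815} \approx -1.0467$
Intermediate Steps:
$u{\left(J \right)} = 2 J$
$I{\left(E,O \right)} = 16 + 40 O$ ($I{\left(E,O \right)} = 20 \cdot 2 O + 16 = 40 O + 16 = 16 + 40 O$)
$\frac{p{\left(\frac{-9 - 1117}{940 - 10},-995 \right)} - 1495661}{I{\left(-621,227 \right)} + D} = \frac{-1595 - 1495661}{\left(16 + 40 \cdot 227\right) + 1421424} = - \frac{1497256}{\left(16 + 9080\right) + 1421424} = - \frac{1497256}{9096 + 1421424} = - \frac{1497256}{1430520} = \left(-1497256\right) \frac{1}{1430520} = - \frac{187157}{178815}$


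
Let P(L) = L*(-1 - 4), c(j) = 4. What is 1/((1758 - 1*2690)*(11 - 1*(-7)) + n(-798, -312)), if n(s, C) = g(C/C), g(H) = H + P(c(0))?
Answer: -1/16795 ≈ -5.9542e-5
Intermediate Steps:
P(L) = -5*L (P(L) = L*(-5) = -5*L)
g(H) = -20 + H (g(H) = H - 5*4 = H - 20 = -20 + H)
n(s, C) = -19 (n(s, C) = -20 + C/C = -20 + 1 = -19)
1/((1758 - 1*2690)*(11 - 1*(-7)) + n(-798, -312)) = 1/((1758 - 1*2690)*(11 - 1*(-7)) - 19) = 1/((1758 - 2690)*(11 + 7) - 19) = 1/(-932*18 - 19) = 1/(-16776 - 19) = 1/(-16795) = -1/16795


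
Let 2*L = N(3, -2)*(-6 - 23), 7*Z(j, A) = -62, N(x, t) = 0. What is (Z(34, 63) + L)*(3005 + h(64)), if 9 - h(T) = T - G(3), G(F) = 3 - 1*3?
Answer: -182900/7 ≈ -26129.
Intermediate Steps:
G(F) = 0 (G(F) = 3 - 3 = 0)
Z(j, A) = -62/7 (Z(j, A) = (1/7)*(-62) = -62/7)
L = 0 (L = (0*(-6 - 23))/2 = (0*(-29))/2 = (1/2)*0 = 0)
h(T) = 9 - T (h(T) = 9 - (T - 1*0) = 9 - (T + 0) = 9 - T)
(Z(34, 63) + L)*(3005 + h(64)) = (-62/7 + 0)*(3005 + (9 - 1*64)) = -62*(3005 + (9 - 64))/7 = -62*(3005 - 55)/7 = -62/7*2950 = -182900/7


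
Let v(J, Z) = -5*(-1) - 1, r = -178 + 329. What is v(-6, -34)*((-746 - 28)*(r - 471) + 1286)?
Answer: 995864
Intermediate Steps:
r = 151
v(J, Z) = 4 (v(J, Z) = 5 - 1 = 4)
v(-6, -34)*((-746 - 28)*(r - 471) + 1286) = 4*((-746 - 28)*(151 - 471) + 1286) = 4*(-774*(-320) + 1286) = 4*(247680 + 1286) = 4*248966 = 995864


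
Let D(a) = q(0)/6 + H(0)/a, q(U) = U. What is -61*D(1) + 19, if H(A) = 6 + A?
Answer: -347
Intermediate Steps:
D(a) = 6/a (D(a) = 0/6 + (6 + 0)/a = 0*(1/6) + 6/a = 0 + 6/a = 6/a)
-61*D(1) + 19 = -366/1 + 19 = -366 + 19 = -347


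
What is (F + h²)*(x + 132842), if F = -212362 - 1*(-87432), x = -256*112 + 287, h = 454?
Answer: 8480446002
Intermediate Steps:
x = -28385 (x = -28672 + 287 = -28385)
F = -124930 (F = -212362 + 87432 = -124930)
(F + h²)*(x + 132842) = (-124930 + 454²)*(-28385 + 132842) = (-124930 + 206116)*104457 = 81186*104457 = 8480446002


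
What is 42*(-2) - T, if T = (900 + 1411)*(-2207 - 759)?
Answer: 6854342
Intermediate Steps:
T = -6854426 (T = 2311*(-2966) = -6854426)
42*(-2) - T = 42*(-2) - 1*(-6854426) = -84 + 6854426 = 6854342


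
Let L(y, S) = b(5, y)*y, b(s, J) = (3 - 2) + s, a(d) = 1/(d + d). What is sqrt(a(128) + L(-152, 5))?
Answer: I*sqrt(233471)/16 ≈ 30.199*I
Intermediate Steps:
a(d) = 1/(2*d)
b(s, J) = 1 + s
L(y, S) = 6*y (L(y, S) = (1 + 5)*y = 6*y)
sqrt(a(128) + L(-152, 5)) = sqrt((1/2)/128 + 6*(-152)) = sqrt((1/2)*(1/128) - 912) = sqrt(1/256 - 912) = sqrt(-233471/256) = I*sqrt(233471)/16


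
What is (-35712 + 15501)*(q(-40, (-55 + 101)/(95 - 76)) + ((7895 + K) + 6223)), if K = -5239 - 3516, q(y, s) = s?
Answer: -2060369973/19 ≈ -1.0844e+8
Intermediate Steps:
K = -8755
(-35712 + 15501)*(q(-40, (-55 + 101)/(95 - 76)) + ((7895 + K) + 6223)) = (-35712 + 15501)*((-55 + 101)/(95 - 76) + ((7895 - 8755) + 6223)) = -20211*(46/19 + (-860 + 6223)) = -20211*(46*(1/19) + 5363) = -20211*(46/19 + 5363) = -20211*101943/19 = -2060369973/19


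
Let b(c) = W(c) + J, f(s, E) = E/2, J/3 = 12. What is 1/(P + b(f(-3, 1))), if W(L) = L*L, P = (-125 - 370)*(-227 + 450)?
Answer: -4/441395 ≈ -9.0622e-6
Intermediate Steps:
J = 36 (J = 3*12 = 36)
P = -110385 (P = -495*223 = -110385)
W(L) = L**2
f(s, E) = E/2 (f(s, E) = E*(1/2) = E/2)
b(c) = 36 + c**2 (b(c) = c**2 + 36 = 36 + c**2)
1/(P + b(f(-3, 1))) = 1/(-110385 + (36 + ((1/2)*1)**2)) = 1/(-110385 + (36 + (1/2)**2)) = 1/(-110385 + (36 + 1/4)) = 1/(-110385 + 145/4) = 1/(-441395/4) = -4/441395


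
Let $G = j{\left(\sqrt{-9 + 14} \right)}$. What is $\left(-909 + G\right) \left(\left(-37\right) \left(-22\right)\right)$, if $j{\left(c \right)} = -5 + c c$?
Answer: $-739926$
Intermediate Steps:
$j{\left(c \right)} = -5 + c^{2}$
$G = 0$ ($G = -5 + \left(\sqrt{-9 + 14}\right)^{2} = -5 + \left(\sqrt{5}\right)^{2} = -5 + 5 = 0$)
$\left(-909 + G\right) \left(\left(-37\right) \left(-22\right)\right) = \left(-909 + 0\right) \left(\left(-37\right) \left(-22\right)\right) = \left(-909\right) 814 = -739926$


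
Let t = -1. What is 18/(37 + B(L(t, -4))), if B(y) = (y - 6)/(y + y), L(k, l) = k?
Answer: 4/9 ≈ 0.44444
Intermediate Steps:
B(y) = (-6 + y)/(2*y) (B(y) = (-6 + y)/((2*y)) = (-6 + y)*(1/(2*y)) = (-6 + y)/(2*y))
18/(37 + B(L(t, -4))) = 18/(37 + (½)*(-6 - 1)/(-1)) = 18/(37 + (½)*(-1)*(-7)) = 18/(37 + 7/2) = 18/(81/2) = (2/81)*18 = 4/9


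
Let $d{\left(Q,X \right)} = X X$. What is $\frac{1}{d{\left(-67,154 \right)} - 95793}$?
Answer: $- \frac{1}{72077} \approx -1.3874 \cdot 10^{-5}$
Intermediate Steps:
$d{\left(Q,X \right)} = X^{2}$
$\frac{1}{d{\left(-67,154 \right)} - 95793} = \frac{1}{154^{2} - 95793} = \frac{1}{23716 - 95793} = \frac{1}{-72077} = - \frac{1}{72077}$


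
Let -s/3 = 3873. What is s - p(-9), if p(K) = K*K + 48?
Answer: -11748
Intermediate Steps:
s = -11619 (s = -3*3873 = -11619)
p(K) = 48 + K² (p(K) = K² + 48 = 48 + K²)
s - p(-9) = -11619 - (48 + (-9)²) = -11619 - (48 + 81) = -11619 - 1*129 = -11619 - 129 = -11748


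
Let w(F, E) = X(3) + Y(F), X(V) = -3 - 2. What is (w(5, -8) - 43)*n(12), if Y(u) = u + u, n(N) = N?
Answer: -456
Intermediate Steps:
X(V) = -5
Y(u) = 2*u
w(F, E) = -5 + 2*F
(w(5, -8) - 43)*n(12) = ((-5 + 2*5) - 43)*12 = ((-5 + 10) - 43)*12 = (5 - 43)*12 = -38*12 = -456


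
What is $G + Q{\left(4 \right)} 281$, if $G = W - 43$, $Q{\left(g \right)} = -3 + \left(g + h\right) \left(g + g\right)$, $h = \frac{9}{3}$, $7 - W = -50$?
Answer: $14907$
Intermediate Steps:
$W = 57$ ($W = 7 - -50 = 7 + 50 = 57$)
$h = 3$ ($h = 9 \cdot \frac{1}{3} = 3$)
$Q{\left(g \right)} = -3 + 2 g \left(3 + g\right)$ ($Q{\left(g \right)} = -3 + \left(g + 3\right) \left(g + g\right) = -3 + \left(3 + g\right) 2 g = -3 + 2 g \left(3 + g\right)$)
$G = 14$ ($G = 57 - 43 = 14$)
$G + Q{\left(4 \right)} 281 = 14 + \left(-3 + 2 \cdot 4^{2} + 6 \cdot 4\right) 281 = 14 + \left(-3 + 2 \cdot 16 + 24\right) 281 = 14 + \left(-3 + 32 + 24\right) 281 = 14 + 53 \cdot 281 = 14 + 14893 = 14907$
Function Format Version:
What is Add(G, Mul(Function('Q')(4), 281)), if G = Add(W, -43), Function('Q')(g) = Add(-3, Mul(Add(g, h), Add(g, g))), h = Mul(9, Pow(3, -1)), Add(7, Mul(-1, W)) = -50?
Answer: 14907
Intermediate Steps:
W = 57 (W = Add(7, Mul(-1, -50)) = Add(7, 50) = 57)
h = 3 (h = Mul(9, Rational(1, 3)) = 3)
Function('Q')(g) = Add(-3, Mul(2, g, Add(3, g))) (Function('Q')(g) = Add(-3, Mul(Add(g, 3), Add(g, g))) = Add(-3, Mul(Add(3, g), Mul(2, g))) = Add(-3, Mul(2, g, Add(3, g))))
G = 14 (G = Add(57, -43) = 14)
Add(G, Mul(Function('Q')(4), 281)) = Add(14, Mul(Add(-3, Mul(2, Pow(4, 2)), Mul(6, 4)), 281)) = Add(14, Mul(Add(-3, Mul(2, 16), 24), 281)) = Add(14, Mul(Add(-3, 32, 24), 281)) = Add(14, Mul(53, 281)) = Add(14, 14893) = 14907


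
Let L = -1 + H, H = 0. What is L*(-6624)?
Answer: 6624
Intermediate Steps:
L = -1 (L = -1 + 0 = -1)
L*(-6624) = -1*(-6624) = 6624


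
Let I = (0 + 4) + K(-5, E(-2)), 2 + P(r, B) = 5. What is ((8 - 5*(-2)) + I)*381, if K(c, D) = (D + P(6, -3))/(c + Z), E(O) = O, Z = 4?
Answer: 8001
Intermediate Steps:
P(r, B) = 3 (P(r, B) = -2 + 5 = 3)
K(c, D) = (3 + D)/(4 + c) (K(c, D) = (D + 3)/(c + 4) = (3 + D)/(4 + c))
I = 3 (I = (0 + 4) + (3 - 2)/(4 - 5) = 4 + 1/(-1) = 4 - 1*1 = 4 - 1 = 3)
((8 - 5*(-2)) + I)*381 = ((8 - 5*(-2)) + 3)*381 = ((8 + 10) + 3)*381 = (18 + 3)*381 = 21*381 = 8001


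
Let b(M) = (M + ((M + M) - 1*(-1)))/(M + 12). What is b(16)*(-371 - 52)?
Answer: -2961/4 ≈ -740.25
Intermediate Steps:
b(M) = (1 + 3*M)/(12 + M) (b(M) = (M + (2*M + 1))/(12 + M) = (M + (1 + 2*M))/(12 + M) = (1 + 3*M)/(12 + M))
b(16)*(-371 - 52) = ((1 + 3*16)/(12 + 16))*(-371 - 52) = ((1 + 48)/28)*(-423) = ((1/28)*49)*(-423) = (7/4)*(-423) = -2961/4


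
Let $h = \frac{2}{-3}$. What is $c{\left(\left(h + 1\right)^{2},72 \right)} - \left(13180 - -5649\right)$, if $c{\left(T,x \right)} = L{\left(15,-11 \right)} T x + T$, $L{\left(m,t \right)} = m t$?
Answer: $- \frac{181340}{9} \approx -20149.0$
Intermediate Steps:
$h = - \frac{2}{3}$ ($h = 2 \left(- \frac{1}{3}\right) = - \frac{2}{3} \approx -0.66667$)
$c{\left(T,x \right)} = T - 165 T x$ ($c{\left(T,x \right)} = 15 \left(-11\right) T x + T = - 165 T x + T = T - 165 T x$)
$c{\left(\left(h + 1\right)^{2},72 \right)} - \left(13180 - -5649\right) = \left(- \frac{2}{3} + 1\right)^{2} \left(1 - 11880\right) - \left(13180 - -5649\right) = \frac{1 - 11880}{9} - \left(13180 + 5649\right) = \frac{1}{9} \left(-11879\right) - 18829 = - \frac{11879}{9} - 18829 = - \frac{181340}{9}$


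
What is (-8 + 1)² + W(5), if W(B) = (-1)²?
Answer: 50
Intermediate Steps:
W(B) = 1
(-8 + 1)² + W(5) = (-8 + 1)² + 1 = (-7)² + 1 = 49 + 1 = 50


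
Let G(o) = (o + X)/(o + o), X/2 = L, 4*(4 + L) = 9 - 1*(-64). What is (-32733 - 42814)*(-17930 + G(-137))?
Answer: 742281231381/548 ≈ 1.3545e+9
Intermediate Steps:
L = 57/4 (L = -4 + (9 - 1*(-64))/4 = -4 + (9 + 64)/4 = -4 + (1/4)*73 = -4 + 73/4 = 57/4 ≈ 14.250)
X = 57/2 (X = 2*(57/4) = 57/2 ≈ 28.500)
G(o) = (57/2 + o)/(2*o) (G(o) = (o + 57/2)/(o + o) = (57/2 + o)/((2*o)) = (57/2 + o)*(1/(2*o)) = (57/2 + o)/(2*o))
(-32733 - 42814)*(-17930 + G(-137)) = (-32733 - 42814)*(-17930 + (1/4)*(57 + 2*(-137))/(-137)) = -75547*(-17930 + (1/4)*(-1/137)*(57 - 274)) = -75547*(-17930 + (1/4)*(-1/137)*(-217)) = -75547*(-17930 + 217/548) = -75547*(-9825423/548) = 742281231381/548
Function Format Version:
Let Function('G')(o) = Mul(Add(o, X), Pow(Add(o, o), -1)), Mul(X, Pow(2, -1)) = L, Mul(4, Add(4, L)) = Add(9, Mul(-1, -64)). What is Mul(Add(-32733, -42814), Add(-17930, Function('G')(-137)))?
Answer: Rational(742281231381, 548) ≈ 1.3545e+9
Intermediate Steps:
L = Rational(57, 4) (L = Add(-4, Mul(Rational(1, 4), Add(9, Mul(-1, -64)))) = Add(-4, Mul(Rational(1, 4), Add(9, 64))) = Add(-4, Mul(Rational(1, 4), 73)) = Add(-4, Rational(73, 4)) = Rational(57, 4) ≈ 14.250)
X = Rational(57, 2) (X = Mul(2, Rational(57, 4)) = Rational(57, 2) ≈ 28.500)
Function('G')(o) = Mul(Rational(1, 2), Pow(o, -1), Add(Rational(57, 2), o)) (Function('G')(o) = Mul(Add(o, Rational(57, 2)), Pow(Add(o, o), -1)) = Mul(Add(Rational(57, 2), o), Pow(Mul(2, o), -1)) = Mul(Add(Rational(57, 2), o), Mul(Rational(1, 2), Pow(o, -1))) = Mul(Rational(1, 2), Pow(o, -1), Add(Rational(57, 2), o)))
Mul(Add(-32733, -42814), Add(-17930, Function('G')(-137))) = Mul(Add(-32733, -42814), Add(-17930, Mul(Rational(1, 4), Pow(-137, -1), Add(57, Mul(2, -137))))) = Mul(-75547, Add(-17930, Mul(Rational(1, 4), Rational(-1, 137), Add(57, -274)))) = Mul(-75547, Add(-17930, Mul(Rational(1, 4), Rational(-1, 137), -217))) = Mul(-75547, Add(-17930, Rational(217, 548))) = Mul(-75547, Rational(-9825423, 548)) = Rational(742281231381, 548)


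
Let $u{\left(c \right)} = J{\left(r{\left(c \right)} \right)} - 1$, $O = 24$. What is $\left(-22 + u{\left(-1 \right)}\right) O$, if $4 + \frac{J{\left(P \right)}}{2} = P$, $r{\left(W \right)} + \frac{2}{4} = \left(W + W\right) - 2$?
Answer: $-960$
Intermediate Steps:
$r{\left(W \right)} = - \frac{5}{2} + 2 W$ ($r{\left(W \right)} = - \frac{1}{2} + \left(\left(W + W\right) - 2\right) = - \frac{1}{2} + \left(2 W - 2\right) = - \frac{1}{2} + \left(-2 + 2 W\right) = - \frac{5}{2} + 2 W$)
$J{\left(P \right)} = -8 + 2 P$
$u{\left(c \right)} = -14 + 4 c$ ($u{\left(c \right)} = \left(-8 + 2 \left(- \frac{5}{2} + 2 c\right)\right) - 1 = \left(-8 + \left(-5 + 4 c\right)\right) - 1 = \left(-13 + 4 c\right) - 1 = -14 + 4 c$)
$\left(-22 + u{\left(-1 \right)}\right) O = \left(-22 + \left(-14 + 4 \left(-1\right)\right)\right) 24 = \left(-22 - 18\right) 24 = \left(-40\right) 24 = -960$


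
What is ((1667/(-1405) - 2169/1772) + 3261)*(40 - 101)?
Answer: -494879573351/2489660 ≈ -1.9877e+5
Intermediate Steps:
((1667/(-1405) - 2169/1772) + 3261)*(40 - 101) = ((1667*(-1/1405) - 2169*1/1772) + 3261)*(-61) = ((-1667/1405 - 2169/1772) + 3261)*(-61) = (-6001369/2489660 + 3261)*(-61) = (8112779891/2489660)*(-61) = -494879573351/2489660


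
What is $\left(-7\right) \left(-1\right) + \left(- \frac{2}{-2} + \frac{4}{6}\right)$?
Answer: $\frac{26}{3} \approx 8.6667$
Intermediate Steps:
$\left(-7\right) \left(-1\right) + \left(- \frac{2}{-2} + \frac{4}{6}\right) = 7 + \left(\left(-2\right) \left(- \frac{1}{2}\right) + 4 \cdot \frac{1}{6}\right) = 7 + \left(1 + \frac{2}{3}\right) = 7 + \frac{5}{3} = \frac{26}{3}$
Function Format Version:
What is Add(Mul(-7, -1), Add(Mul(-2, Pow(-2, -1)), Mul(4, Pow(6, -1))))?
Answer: Rational(26, 3) ≈ 8.6667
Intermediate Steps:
Add(Mul(-7, -1), Add(Mul(-2, Pow(-2, -1)), Mul(4, Pow(6, -1)))) = Add(7, Add(Mul(-2, Rational(-1, 2)), Mul(4, Rational(1, 6)))) = Add(7, Add(1, Rational(2, 3))) = Add(7, Rational(5, 3)) = Rational(26, 3)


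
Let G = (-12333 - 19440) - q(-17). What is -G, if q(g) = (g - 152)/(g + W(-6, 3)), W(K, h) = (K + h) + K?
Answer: 63559/2 ≈ 31780.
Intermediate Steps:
W(K, h) = h + 2*K
q(g) = (-152 + g)/(-9 + g) (q(g) = (g - 152)/(g + (3 + 2*(-6))) = (-152 + g)/(g + (3 - 12)) = (-152 + g)/(g - 9) = (-152 + g)/(-9 + g))
G = -63559/2 (G = (-12333 - 19440) - (-152 - 17)/(-9 - 17) = -31773 - (-169)/(-26) = -31773 - (-1)*(-169)/26 = -31773 - 1*13/2 = -31773 - 13/2 = -63559/2 ≈ -31780.)
-G = -1*(-63559/2) = 63559/2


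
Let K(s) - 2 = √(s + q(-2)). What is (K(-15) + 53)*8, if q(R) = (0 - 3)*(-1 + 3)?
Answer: 440 + 8*I*√21 ≈ 440.0 + 36.661*I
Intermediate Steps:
q(R) = -6 (q(R) = -3*2 = -6)
K(s) = 2 + √(-6 + s) (K(s) = 2 + √(s - 6) = 2 + √(-6 + s))
(K(-15) + 53)*8 = ((2 + √(-6 - 15)) + 53)*8 = ((2 + √(-21)) + 53)*8 = ((2 + I*√21) + 53)*8 = (55 + I*√21)*8 = 440 + 8*I*√21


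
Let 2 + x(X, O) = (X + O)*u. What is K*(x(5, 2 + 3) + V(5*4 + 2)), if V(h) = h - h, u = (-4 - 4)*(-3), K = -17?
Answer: -4046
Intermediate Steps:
u = 24 (u = -8*(-3) = 24)
V(h) = 0
x(X, O) = -2 + 24*O + 24*X (x(X, O) = -2 + (X + O)*24 = -2 + (O + X)*24 = -2 + (24*O + 24*X) = -2 + 24*O + 24*X)
K*(x(5, 2 + 3) + V(5*4 + 2)) = -17*((-2 + 24*(2 + 3) + 24*5) + 0) = -17*((-2 + 24*5 + 120) + 0) = -17*((-2 + 120 + 120) + 0) = -17*(238 + 0) = -17*238 = -4046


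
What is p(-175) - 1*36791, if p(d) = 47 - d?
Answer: -36569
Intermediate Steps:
p(-175) - 1*36791 = (47 - 1*(-175)) - 1*36791 = (47 + 175) - 36791 = 222 - 36791 = -36569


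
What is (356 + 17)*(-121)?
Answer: -45133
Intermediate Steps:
(356 + 17)*(-121) = 373*(-121) = -45133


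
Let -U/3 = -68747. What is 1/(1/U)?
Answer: 206241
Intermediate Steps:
U = 206241 (U = -3*(-68747) = 206241)
1/(1/U) = 1/(1/206241) = 206241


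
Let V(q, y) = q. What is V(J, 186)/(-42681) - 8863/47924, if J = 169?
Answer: -386380859/2045444244 ≈ -0.18890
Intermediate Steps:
V(J, 186)/(-42681) - 8863/47924 = 169/(-42681) - 8863/47924 = 169*(-1/42681) - 8863*1/47924 = -169/42681 - 8863/47924 = -386380859/2045444244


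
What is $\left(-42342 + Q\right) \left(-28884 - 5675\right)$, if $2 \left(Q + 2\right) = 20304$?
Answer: $1112523328$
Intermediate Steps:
$Q = 10150$ ($Q = -2 + \frac{1}{2} \cdot 20304 = -2 + 10152 = 10150$)
$\left(-42342 + Q\right) \left(-28884 - 5675\right) = \left(-42342 + 10150\right) \left(-28884 - 5675\right) = \left(-32192\right) \left(-34559\right) = 1112523328$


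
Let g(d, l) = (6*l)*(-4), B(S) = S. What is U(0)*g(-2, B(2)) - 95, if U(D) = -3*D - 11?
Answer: 433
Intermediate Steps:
g(d, l) = -24*l
U(D) = -11 - 3*D
U(0)*g(-2, B(2)) - 95 = (-11 - 3*0)*(-24*2) - 95 = (-11 + 0)*(-48) - 95 = -11*(-48) - 95 = 528 - 95 = 433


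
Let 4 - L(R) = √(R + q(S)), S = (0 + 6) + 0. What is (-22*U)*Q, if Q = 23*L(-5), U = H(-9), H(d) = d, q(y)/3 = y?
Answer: 18216 - 4554*√13 ≈ 1796.3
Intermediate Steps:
S = 6 (S = 6 + 0 = 6)
q(y) = 3*y
L(R) = 4 - √(18 + R) (L(R) = 4 - √(R + 3*6) = 4 - √(R + 18) = 4 - √(18 + R))
U = -9
Q = 92 - 23*√13 (Q = 23*(4 - √(18 - 5)) = 23*(4 - √13) = 92 - 23*√13 ≈ 9.0723)
(-22*U)*Q = (-22*(-9))*(92 - 23*√13) = 198*(92 - 23*√13) = 18216 - 4554*√13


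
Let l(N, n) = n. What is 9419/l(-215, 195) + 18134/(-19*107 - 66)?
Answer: 16234351/409305 ≈ 39.663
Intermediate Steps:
9419/l(-215, 195) + 18134/(-19*107 - 66) = 9419/195 + 18134/(-19*107 - 66) = 9419*(1/195) + 18134/(-2033 - 66) = 9419/195 + 18134/(-2099) = 9419/195 + 18134*(-1/2099) = 9419/195 - 18134/2099 = 16234351/409305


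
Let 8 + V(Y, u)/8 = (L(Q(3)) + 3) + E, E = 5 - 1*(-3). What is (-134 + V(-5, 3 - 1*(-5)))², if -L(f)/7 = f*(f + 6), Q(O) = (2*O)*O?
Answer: 590587204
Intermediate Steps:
Q(O) = 2*O²
E = 8 (E = 5 + 3 = 8)
L(f) = -7*f*(6 + f) (L(f) = -7*f*(f + 6) = -7*f*(6 + f))
V(Y, u) = -24168 (V(Y, u) = -64 + 8*((-7*2*3²*(6 + 2*3²) + 3) + 8) = -64 + 8*((-7*2*9*(6 + 2*9) + 3) + 8) = -64 + 8*((-7*18*(6 + 18) + 3) + 8) = -64 + 8*((-7*18*24 + 3) + 8) = -64 + 8*((-3024 + 3) + 8) = -64 + 8*(-3021 + 8) = -64 + 8*(-3013) = -64 - 24104 = -24168)
(-134 + V(-5, 3 - 1*(-5)))² = (-134 - 24168)² = (-24302)² = 590587204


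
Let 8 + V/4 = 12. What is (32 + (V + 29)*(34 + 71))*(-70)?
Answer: -332990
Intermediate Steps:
V = 16 (V = -32 + 4*12 = -32 + 48 = 16)
(32 + (V + 29)*(34 + 71))*(-70) = (32 + (16 + 29)*(34 + 71))*(-70) = (32 + 45*105)*(-70) = (32 + 4725)*(-70) = 4757*(-70) = -332990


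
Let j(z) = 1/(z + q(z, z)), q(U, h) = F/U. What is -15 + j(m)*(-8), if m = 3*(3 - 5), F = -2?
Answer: -231/17 ≈ -13.588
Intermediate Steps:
q(U, h) = -2/U
m = -6 (m = 3*(-2) = -6)
j(z) = 1/(z - 2/z)
-15 + j(m)*(-8) = -15 - 6/(-2 + (-6)**2)*(-8) = -15 - 6/(-2 + 36)*(-8) = -15 - 6/34*(-8) = -15 - 6*1/34*(-8) = -15 - 3/17*(-8) = -15 + 24/17 = -231/17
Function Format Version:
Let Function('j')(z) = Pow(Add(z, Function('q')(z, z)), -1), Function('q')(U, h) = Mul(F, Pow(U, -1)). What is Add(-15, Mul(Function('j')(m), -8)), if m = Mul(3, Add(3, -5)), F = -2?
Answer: Rational(-231, 17) ≈ -13.588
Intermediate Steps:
Function('q')(U, h) = Mul(-2, Pow(U, -1))
m = -6 (m = Mul(3, -2) = -6)
Function('j')(z) = Pow(Add(z, Mul(-2, Pow(z, -1))), -1)
Add(-15, Mul(Function('j')(m), -8)) = Add(-15, Mul(Mul(-6, Pow(Add(-2, Pow(-6, 2)), -1)), -8)) = Add(-15, Mul(Mul(-6, Pow(Add(-2, 36), -1)), -8)) = Add(-15, Mul(Mul(-6, Pow(34, -1)), -8)) = Add(-15, Mul(Mul(-6, Rational(1, 34)), -8)) = Add(-15, Mul(Rational(-3, 17), -8)) = Add(-15, Rational(24, 17)) = Rational(-231, 17)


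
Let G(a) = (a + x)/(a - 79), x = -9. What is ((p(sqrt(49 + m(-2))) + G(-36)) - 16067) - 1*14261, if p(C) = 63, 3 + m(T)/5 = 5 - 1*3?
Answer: -696086/23 ≈ -30265.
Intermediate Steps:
m(T) = -5 (m(T) = -15 + 5*(5 - 1*3) = -15 + 5*(5 - 3) = -15 + 5*2 = -15 + 10 = -5)
G(a) = (-9 + a)/(-79 + a) (G(a) = (a - 9)/(a - 79) = (-9 + a)/(-79 + a))
((p(sqrt(49 + m(-2))) + G(-36)) - 16067) - 1*14261 = ((63 + (-9 - 36)/(-79 - 36)) - 16067) - 1*14261 = ((63 - 45/(-115)) - 16067) - 14261 = ((63 - 1/115*(-45)) - 16067) - 14261 = ((63 + 9/23) - 16067) - 14261 = (1458/23 - 16067) - 14261 = -368083/23 - 14261 = -696086/23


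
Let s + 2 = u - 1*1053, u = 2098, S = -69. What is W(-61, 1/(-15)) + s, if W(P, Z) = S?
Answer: 974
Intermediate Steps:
s = 1043 (s = -2 + (2098 - 1*1053) = -2 + (2098 - 1053) = -2 + 1045 = 1043)
W(P, Z) = -69
W(-61, 1/(-15)) + s = -69 + 1043 = 974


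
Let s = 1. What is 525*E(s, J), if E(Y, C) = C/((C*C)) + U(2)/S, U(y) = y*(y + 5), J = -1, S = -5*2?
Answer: -1260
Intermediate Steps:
S = -10
U(y) = y*(5 + y)
E(Y, C) = -7/5 + 1/C (E(Y, C) = C/((C*C)) + (2*(5 + 2))/(-10) = C/(C²) + (2*7)*(-⅒) = C/C² + 14*(-⅒) = 1/C - 7/5 = -7/5 + 1/C)
525*E(s, J) = 525*(-7/5 + 1/(-1)) = 525*(-7/5 - 1) = 525*(-12/5) = -1260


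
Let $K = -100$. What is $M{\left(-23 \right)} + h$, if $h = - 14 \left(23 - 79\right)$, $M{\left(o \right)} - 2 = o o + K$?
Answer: $1215$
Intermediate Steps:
$M{\left(o \right)} = -98 + o^{2}$ ($M{\left(o \right)} = 2 + \left(o o - 100\right) = 2 + \left(o^{2} - 100\right) = 2 + \left(-100 + o^{2}\right) = -98 + o^{2}$)
$h = 784$ ($h = \left(-14\right) \left(-56\right) = 784$)
$M{\left(-23 \right)} + h = \left(-98 + \left(-23\right)^{2}\right) + 784 = \left(-98 + 529\right) + 784 = 431 + 784 = 1215$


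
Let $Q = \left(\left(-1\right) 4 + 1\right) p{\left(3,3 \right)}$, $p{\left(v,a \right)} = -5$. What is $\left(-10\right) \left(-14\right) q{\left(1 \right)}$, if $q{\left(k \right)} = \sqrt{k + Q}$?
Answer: $560$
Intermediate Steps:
$Q = 15$ ($Q = \left(\left(-1\right) 4 + 1\right) \left(-5\right) = \left(-4 + 1\right) \left(-5\right) = \left(-3\right) \left(-5\right) = 15$)
$q{\left(k \right)} = \sqrt{15 + k}$ ($q{\left(k \right)} = \sqrt{k + 15} = \sqrt{15 + k}$)
$\left(-10\right) \left(-14\right) q{\left(1 \right)} = \left(-10\right) \left(-14\right) \sqrt{15 + 1} = 140 \sqrt{16} = 140 \cdot 4 = 560$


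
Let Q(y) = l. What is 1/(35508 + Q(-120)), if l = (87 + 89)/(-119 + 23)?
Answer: 6/213037 ≈ 2.8164e-5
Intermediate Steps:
l = -11/6 (l = 176/(-96) = 176*(-1/96) = -11/6 ≈ -1.8333)
Q(y) = -11/6
1/(35508 + Q(-120)) = 1/(35508 - 11/6) = 1/(213037/6) = 6/213037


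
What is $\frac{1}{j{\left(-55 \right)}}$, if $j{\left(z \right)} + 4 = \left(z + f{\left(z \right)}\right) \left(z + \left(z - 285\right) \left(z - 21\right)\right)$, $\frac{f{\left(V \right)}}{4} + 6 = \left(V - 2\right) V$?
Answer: $\frac{1}{321306881} \approx 3.1123 \cdot 10^{-9}$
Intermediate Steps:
$f{\left(V \right)} = -24 + 4 V \left(-2 + V\right)$ ($f{\left(V \right)} = -24 + 4 \left(V - 2\right) V = -24 + 4 \left(-2 + V\right) V = -24 + 4 V \left(-2 + V\right)$)
$j{\left(z \right)} = -4 + \left(z + \left(-285 + z\right) \left(-21 + z\right)\right) \left(-24 - 7 z + 4 z^{2}\right)$ ($j{\left(z \right)} = -4 + \left(z - \left(24 - 4 z^{2} + 8 z\right)\right) \left(z + \left(z - 285\right) \left(z - 21\right)\right) = -4 + \left(-24 - 7 z + 4 z^{2}\right) \left(z + \left(-285 + z\right) \left(-21 + z\right)\right) = -4 + \left(z + \left(-285 + z\right) \left(-21 + z\right)\right) \left(-24 - 7 z + 4 z^{2}\right)$)
$\frac{1}{j{\left(-55 \right)}} = \frac{1}{-143644 - -1901625 - 1227 \left(-55\right)^{3} + 4 \left(-55\right)^{4} + 26051 \left(-55\right)^{2}} = \frac{1}{-143644 + 1901625 - -204142125 + 4 \cdot 9150625 + 26051 \cdot 3025} = \frac{1}{-143644 + 1901625 + 204142125 + 36602500 + 78804275} = \frac{1}{321306881}$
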